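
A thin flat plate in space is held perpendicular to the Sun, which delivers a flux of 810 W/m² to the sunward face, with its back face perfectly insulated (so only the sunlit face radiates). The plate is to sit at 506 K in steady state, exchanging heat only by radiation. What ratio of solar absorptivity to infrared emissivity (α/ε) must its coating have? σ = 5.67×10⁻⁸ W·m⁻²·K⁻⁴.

Balance: αS·A = εσ·1A·T⁴ ⇒ α/ε = σT⁴/S.
α/ε = 5.67×10⁻⁸·(506)⁴/810 = 5.67×10⁻⁸·6.555×10¹⁰/810.

α/ε ≈ 4.59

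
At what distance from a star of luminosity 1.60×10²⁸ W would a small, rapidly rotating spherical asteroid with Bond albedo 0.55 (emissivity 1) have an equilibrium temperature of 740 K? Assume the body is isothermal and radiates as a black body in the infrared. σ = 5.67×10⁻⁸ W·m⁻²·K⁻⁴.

For an isothermal black-emitting sphere, (1−a)S·πr² = σ·4πr²·T⁴ ⇒ S = 4σT⁴/(1−a).
S = 4·5.67×10⁻⁸·(740)⁴/0.450 = 1.511×10⁵ W/m².
Flux falls as S = L/(4πd²), so d = √(L/(4πS)) = √(1.60×10²⁸/(4π·1.511×10⁵)).

d ≈ 9.18×10¹⁰ m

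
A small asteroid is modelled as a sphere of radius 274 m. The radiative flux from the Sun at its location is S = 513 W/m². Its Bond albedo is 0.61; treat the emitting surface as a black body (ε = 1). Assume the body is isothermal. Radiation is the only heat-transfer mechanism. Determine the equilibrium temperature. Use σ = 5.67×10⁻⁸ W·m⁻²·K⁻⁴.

At equilibrium, absorbed power = emitted power.
Absorbing cross-section = πr² = 2.359×10⁵ m²; emitting surface = 4πr² = 9.434×10⁵ m² (ratio 4).
(1−a)S·A_cross = εσ·A_surf·T⁴  ⇒  T⁴ = (1−a)S/(4σ).
T⁴ = 0.390·513/(4·5.67×10⁻⁸) = 8.821×10⁸ K⁴.
T = (8.821×10⁸)^(1/4).

T ≈ 172 K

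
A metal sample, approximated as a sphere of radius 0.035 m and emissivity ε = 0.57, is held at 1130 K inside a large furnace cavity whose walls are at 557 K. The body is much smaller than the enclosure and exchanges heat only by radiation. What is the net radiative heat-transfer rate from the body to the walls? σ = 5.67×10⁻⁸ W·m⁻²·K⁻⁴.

P_net ≈ 763 W

For a small grey body in a large enclosure: P_net = εσA(T_body⁴ − T_wall⁴).
A = 4πr² = 0.01539 m²; T_body⁴ − T_wall⁴ = 1.630×10¹² − 9.625×10¹⁰ = 1.534×10¹² K⁴.
|P_net| = 0.57·5.67×10⁻⁸·0.01539·1.534×10¹².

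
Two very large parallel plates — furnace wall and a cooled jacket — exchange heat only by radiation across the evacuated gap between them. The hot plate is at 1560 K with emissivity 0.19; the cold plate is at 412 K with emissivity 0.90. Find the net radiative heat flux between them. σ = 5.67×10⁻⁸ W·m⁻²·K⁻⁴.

q ≈ 62200 W/m²

For two infinite grey parallel plates, q = σ(T₁⁴ − T₂⁴)/(1/ε₁ + 1/ε₂ − 1).
T₁⁴ − T₂⁴ = 5.922×10¹² − 2.881×10¹⁰ = 5.894×10¹² K⁴.
1/ε₁ + 1/ε₂ − 1 = 5.263 + 1.111 − 1 = 5.374.
q = 5.67×10⁻⁸ × 5.894×10¹² / 5.374.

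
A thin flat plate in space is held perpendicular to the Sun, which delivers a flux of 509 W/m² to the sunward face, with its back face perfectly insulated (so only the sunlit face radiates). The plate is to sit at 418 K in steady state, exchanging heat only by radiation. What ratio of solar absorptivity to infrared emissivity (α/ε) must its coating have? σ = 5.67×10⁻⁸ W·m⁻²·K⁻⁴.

Balance: αS·A = εσ·1A·T⁴ ⇒ α/ε = σT⁴/S.
α/ε = 5.67×10⁻⁸·(418)⁴/509 = 5.67×10⁻⁸·3.053×10¹⁰/509.

α/ε ≈ 3.40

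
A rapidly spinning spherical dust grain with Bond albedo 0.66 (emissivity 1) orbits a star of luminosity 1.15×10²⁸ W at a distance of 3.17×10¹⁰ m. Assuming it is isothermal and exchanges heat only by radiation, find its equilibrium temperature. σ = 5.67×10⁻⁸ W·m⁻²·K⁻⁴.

T ≈ 1080 K

First find the stellar flux at distance d: S = L/(4πd²) = 1.15×10²⁸/(4π·(3.17×10¹⁰)²) = 9.107×10⁵ W/m².
For an isothermal sphere, absorbed (1−a)S·πr² = emitted σ·4πr²·T⁴, so T⁴ = (1−a)S/(4σ).
T⁴ = 0.340·9.107×10⁵/(4·5.67×10⁻⁸) = 1.365×10¹² K⁴.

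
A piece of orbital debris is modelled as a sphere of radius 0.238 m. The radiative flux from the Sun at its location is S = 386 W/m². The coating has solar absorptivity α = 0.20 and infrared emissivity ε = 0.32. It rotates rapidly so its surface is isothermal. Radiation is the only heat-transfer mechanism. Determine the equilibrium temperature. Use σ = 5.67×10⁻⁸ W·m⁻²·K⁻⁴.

At equilibrium, absorbed power = emitted power.
Absorbing cross-section = πr² = 0.1780 m²; emitting surface = 4πr² = 0.7118 m² (ratio 4).
αS·A_cross = εσ·A_surf·T⁴  ⇒  T⁴ = αS/(ε·4σ).
T⁴ = 0.200·386/(0.32·4·5.67×10⁻⁸) = 1.064×10⁹ K⁴.
T = (1.064×10⁹)^(1/4).

T ≈ 181 K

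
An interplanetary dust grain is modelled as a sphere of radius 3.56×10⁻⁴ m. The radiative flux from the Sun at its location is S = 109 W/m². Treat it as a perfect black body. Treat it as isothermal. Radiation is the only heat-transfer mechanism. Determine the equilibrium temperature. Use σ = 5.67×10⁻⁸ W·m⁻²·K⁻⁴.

T ≈ 148 K

At equilibrium, absorbed power = emitted power.
Absorbing cross-section = πr² = 3.982×10⁻⁷ m²; emitting surface = 4πr² = 1.593×10⁻⁶ m² (ratio 4).
S·A_cross = εσ·A_surf·T⁴  ⇒  T⁴ = S/(4σ).
T⁴ = 1.00·109/(4·5.67×10⁻⁸) = 4.806×10⁸ K⁴.
T = (4.806×10⁸)^(1/4).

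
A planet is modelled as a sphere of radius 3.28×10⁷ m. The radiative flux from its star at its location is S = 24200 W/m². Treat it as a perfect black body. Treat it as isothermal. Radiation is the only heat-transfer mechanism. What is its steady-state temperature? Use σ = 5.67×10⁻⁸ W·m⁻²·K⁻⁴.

At equilibrium, absorbed power = emitted power.
Absorbing cross-section = πr² = 3.380×10¹⁵ m²; emitting surface = 4πr² = 1.352×10¹⁶ m² (ratio 4).
S·A_cross = εσ·A_surf·T⁴  ⇒  T⁴ = S/(4σ).
T⁴ = 1.00·24200/(4·5.67×10⁻⁸) = 1.067×10¹¹ K⁴.
T = (1.067×10¹¹)^(1/4).

T ≈ 572 K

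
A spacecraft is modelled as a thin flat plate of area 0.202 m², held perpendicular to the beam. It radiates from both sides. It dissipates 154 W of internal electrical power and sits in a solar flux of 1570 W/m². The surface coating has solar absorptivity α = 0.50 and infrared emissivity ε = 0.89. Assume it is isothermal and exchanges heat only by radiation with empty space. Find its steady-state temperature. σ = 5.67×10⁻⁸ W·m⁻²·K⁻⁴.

At steady state, absorbed solar power + internal power = radiated power.
Absorbed: α·S·A_cross = 0.50·1570·0.2020 = 158.6 W (cross-section A).
Total input = 158.6 + 154 = 312.6 W.
Radiated: εσ·A_surf·T⁴ with A_surf = 2A = 0.4040 m².
T⁴ = 312.6/(0.89·5.67×10⁻⁸·0.4040) = 1.533×10¹⁰ K⁴.

T ≈ 352 K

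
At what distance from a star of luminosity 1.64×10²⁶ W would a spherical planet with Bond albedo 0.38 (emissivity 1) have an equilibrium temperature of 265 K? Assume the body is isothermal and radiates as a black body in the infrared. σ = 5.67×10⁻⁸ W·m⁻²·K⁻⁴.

d ≈ 8.51×10¹⁰ m

For an isothermal black-emitting sphere, (1−a)S·πr² = σ·4πr²·T⁴ ⇒ S = 4σT⁴/(1−a).
S = 4·5.67×10⁻⁸·(265)⁴/0.620 = 1804 W/m².
Flux falls as S = L/(4πd²), so d = √(L/(4πS)) = √(1.64×10²⁶/(4π·1804)).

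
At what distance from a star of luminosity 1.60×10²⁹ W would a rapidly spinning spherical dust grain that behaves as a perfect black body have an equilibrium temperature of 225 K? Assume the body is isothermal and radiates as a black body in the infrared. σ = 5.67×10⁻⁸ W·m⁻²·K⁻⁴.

For an isothermal black-emitting sphere, (1−a)S·πr² = σ·4πr²·T⁴ ⇒ S = 4σT⁴/(1−a).
S = 4·5.67×10⁻⁸·(225)⁴/1.00 = 581.3 W/m².
Flux falls as S = L/(4πd²), so d = √(L/(4πS)) = √(1.60×10²⁹/(4π·581.3)).

d ≈ 4.68×10¹² m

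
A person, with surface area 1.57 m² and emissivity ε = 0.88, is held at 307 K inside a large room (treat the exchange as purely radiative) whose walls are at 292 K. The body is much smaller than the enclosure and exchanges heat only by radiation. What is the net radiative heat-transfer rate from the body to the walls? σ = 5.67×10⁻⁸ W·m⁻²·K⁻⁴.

For a small grey body in a large enclosure: P_net = εσA(T_body⁴ − T_wall⁴).
A = 1.57 m²; T_body⁴ − T_wall⁴ = 8.883×10⁹ − 7.270×10⁹ = 1.613×10⁹ K⁴.
|P_net| = 0.88·5.67×10⁻⁸·1.570·1.613×10⁹.

P_net ≈ 126 W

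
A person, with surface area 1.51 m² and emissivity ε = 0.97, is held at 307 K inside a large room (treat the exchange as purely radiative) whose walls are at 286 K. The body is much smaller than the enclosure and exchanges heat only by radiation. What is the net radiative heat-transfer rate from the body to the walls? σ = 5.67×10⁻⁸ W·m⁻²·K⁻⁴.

P_net ≈ 182 W

For a small grey body in a large enclosure: P_net = εσA(T_body⁴ − T_wall⁴).
A = 1.51 m²; T_body⁴ − T_wall⁴ = 8.883×10⁹ − 6.691×10⁹ = 2.192×10⁹ K⁴.
|P_net| = 0.97·5.67×10⁻⁸·1.510·2.192×10⁹.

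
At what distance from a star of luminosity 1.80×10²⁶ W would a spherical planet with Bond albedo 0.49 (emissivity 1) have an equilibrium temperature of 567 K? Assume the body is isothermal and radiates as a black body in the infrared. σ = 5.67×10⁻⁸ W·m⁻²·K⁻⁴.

d ≈ 1.77×10¹⁰ m

For an isothermal black-emitting sphere, (1−a)S·πr² = σ·4πr²·T⁴ ⇒ S = 4σT⁴/(1−a).
S = 4·5.67×10⁻⁸·(567)⁴/0.510 = 45960 W/m².
Flux falls as S = L/(4πd²), so d = √(L/(4πS)) = √(1.80×10²⁶/(4π·45960)).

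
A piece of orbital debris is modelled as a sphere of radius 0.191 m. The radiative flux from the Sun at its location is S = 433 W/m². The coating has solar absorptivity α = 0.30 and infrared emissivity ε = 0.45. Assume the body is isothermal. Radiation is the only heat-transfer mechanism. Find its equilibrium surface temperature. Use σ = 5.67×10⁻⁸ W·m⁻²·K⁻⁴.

At equilibrium, absorbed power = emitted power.
Absorbing cross-section = πr² = 0.1146 m²; emitting surface = 4πr² = 0.4584 m² (ratio 4).
αS·A_cross = εσ·A_surf·T⁴  ⇒  T⁴ = αS/(ε·4σ).
T⁴ = 0.300·433/(0.45·4·5.67×10⁻⁸) = 1.273×10⁹ K⁴.
T = (1.273×10⁹)^(1/4).

T ≈ 189 K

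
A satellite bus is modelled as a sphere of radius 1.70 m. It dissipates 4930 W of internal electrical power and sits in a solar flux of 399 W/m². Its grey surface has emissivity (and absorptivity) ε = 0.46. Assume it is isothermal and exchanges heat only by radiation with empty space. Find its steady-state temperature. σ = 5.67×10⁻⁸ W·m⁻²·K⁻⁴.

At steady state, absorbed solar power + internal power = radiated power.
Absorbed: α·S·A_cross = 0.46·399·9.079 = 1666 W (cross-section πr²).
Total input = 1666 + 4930 = 6596 W.
Radiated: εσ·A_surf·T⁴ with A_surf = 4πr² = 36.32 m².
T⁴ = 6596/(0.46·5.67×10⁻⁸·36.32) = 6.964×10⁹ K⁴.

T ≈ 289 K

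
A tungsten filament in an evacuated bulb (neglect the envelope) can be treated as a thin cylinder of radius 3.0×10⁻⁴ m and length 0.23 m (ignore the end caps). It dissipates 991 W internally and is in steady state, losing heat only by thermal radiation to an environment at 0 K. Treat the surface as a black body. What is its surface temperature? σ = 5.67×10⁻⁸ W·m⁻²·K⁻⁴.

T ≈ 2520 K

Steady state: internal power = radiated power, P = εσA T⁴.
Radiating area A = 2πrL = 4.335×10⁻⁴ m².
T⁴ = P/(εσA) = 991/(1.0·5.67×10⁻⁸·4.335×10⁻⁴) = 4.031×10¹³ K⁴.
T = (4.031×10¹³)^(1/4).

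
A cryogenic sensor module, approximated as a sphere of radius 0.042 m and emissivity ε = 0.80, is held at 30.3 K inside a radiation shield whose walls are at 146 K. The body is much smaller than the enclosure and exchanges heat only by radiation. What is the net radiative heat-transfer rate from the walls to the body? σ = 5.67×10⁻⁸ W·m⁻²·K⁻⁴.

P_net ≈ 0.456 W

For a small grey body in a large enclosure: P_net = εσA(T_body⁴ − T_wall⁴).
A = 4πr² = 0.02217 m²; T_body⁴ − T_wall⁴ = 8.429×10⁵ − 4.544×10⁸ = -4.535×10⁸ K⁴.
|P_net| = 0.80·5.67×10⁻⁸·0.02217·4.535×10⁸.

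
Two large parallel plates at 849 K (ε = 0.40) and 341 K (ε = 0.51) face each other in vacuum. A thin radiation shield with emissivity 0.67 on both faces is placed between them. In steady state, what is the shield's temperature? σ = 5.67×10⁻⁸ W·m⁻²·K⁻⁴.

T_s ≈ 701 K

In steady state the net flux on the hot side equals that on the cold side.
σ(T₁⁴−T_s⁴)/D₁ = σ(T_s⁴−T₂⁴)/D₂, with D₁ = 1/ε₁+1/ε_s−1 = 2.993, D₂ = 1/ε_s+1/ε₂−1 = 2.453.
Solve for T_s⁴: T_s⁴ = (D₂·T₁⁴ + D₁·T₂⁴)/(D₁+D₂) = 2.415×10¹¹ K⁴.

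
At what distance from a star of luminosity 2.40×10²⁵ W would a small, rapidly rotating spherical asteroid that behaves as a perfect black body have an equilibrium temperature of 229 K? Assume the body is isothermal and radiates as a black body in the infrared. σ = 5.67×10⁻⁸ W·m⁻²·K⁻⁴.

d ≈ 5.53×10¹⁰ m

For an isothermal black-emitting sphere, (1−a)S·πr² = σ·4πr²·T⁴ ⇒ S = 4σT⁴/(1−a).
S = 4·5.67×10⁻⁸·(229)⁴/1.00 = 623.7 W/m².
Flux falls as S = L/(4πd²), so d = √(L/(4πS)) = √(2.40×10²⁵/(4π·623.7)).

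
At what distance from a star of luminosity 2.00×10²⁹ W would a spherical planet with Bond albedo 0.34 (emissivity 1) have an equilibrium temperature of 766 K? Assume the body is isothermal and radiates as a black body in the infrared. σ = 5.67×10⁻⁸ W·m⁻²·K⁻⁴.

For an isothermal black-emitting sphere, (1−a)S·πr² = σ·4πr²·T⁴ ⇒ S = 4σT⁴/(1−a).
S = 4·5.67×10⁻⁸·(766)⁴/0.660 = 1.183×10⁵ W/m².
Flux falls as S = L/(4πd²), so d = √(L/(4πS)) = √(2.00×10²⁹/(4π·1.183×10⁵)).

d ≈ 3.67×10¹¹ m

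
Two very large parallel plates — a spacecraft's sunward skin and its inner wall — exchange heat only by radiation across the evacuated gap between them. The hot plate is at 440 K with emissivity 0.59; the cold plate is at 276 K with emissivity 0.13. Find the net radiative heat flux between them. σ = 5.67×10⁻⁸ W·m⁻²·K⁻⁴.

q ≈ 214 W/m²

For two infinite grey parallel plates, q = σ(T₁⁴ − T₂⁴)/(1/ε₁ + 1/ε₂ − 1).
T₁⁴ − T₂⁴ = 3.748×10¹⁰ − 5.803×10⁹ = 3.168×10¹⁰ K⁴.
1/ε₁ + 1/ε₂ − 1 = 1.695 + 7.692 − 1 = 8.387.
q = 5.67×10⁻⁸ × 3.168×10¹⁰ / 8.387.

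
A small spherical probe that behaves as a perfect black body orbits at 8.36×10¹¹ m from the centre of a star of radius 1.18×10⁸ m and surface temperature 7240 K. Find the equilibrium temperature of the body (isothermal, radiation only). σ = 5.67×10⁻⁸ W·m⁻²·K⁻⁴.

The star's surface emits σT_*⁴; at distance d the flux is S = σT_*⁴(R_*/d)².
S = 5.67×10⁻⁸·(7240)⁴·(1.18×10⁸/8.36×10¹¹)² = 3.104 W/m².
For an isothermal sphere T⁴ = (1−a)S/(4σ) = 1.369×10⁷ K⁴.

T ≈ 60.8 K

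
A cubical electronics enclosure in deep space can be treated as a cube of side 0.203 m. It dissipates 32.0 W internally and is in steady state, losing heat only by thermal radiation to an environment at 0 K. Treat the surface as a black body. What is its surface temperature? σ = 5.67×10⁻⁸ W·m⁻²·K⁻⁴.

T ≈ 219 K

Steady state: internal power = radiated power, P = εσA T⁴.
Radiating area A = 6L² = 0.2473 m².
T⁴ = P/(εσA) = 32.0/(1.0·5.67×10⁻⁸·0.2473) = 2.283×10⁹ K⁴.
T = (2.283×10⁹)^(1/4).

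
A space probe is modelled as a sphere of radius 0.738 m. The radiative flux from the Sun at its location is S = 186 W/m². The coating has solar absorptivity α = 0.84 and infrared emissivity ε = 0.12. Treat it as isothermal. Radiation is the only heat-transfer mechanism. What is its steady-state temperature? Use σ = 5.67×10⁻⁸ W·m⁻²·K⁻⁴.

T ≈ 275 K

At equilibrium, absorbed power = emitted power.
Absorbing cross-section = πr² = 1.711 m²; emitting surface = 4πr² = 6.844 m² (ratio 4).
αS·A_cross = εσ·A_surf·T⁴  ⇒  T⁴ = αS/(ε·4σ).
T⁴ = 0.840·186/(0.12·4·5.67×10⁻⁸) = 5.741×10⁹ K⁴.
T = (5.741×10⁹)^(1/4).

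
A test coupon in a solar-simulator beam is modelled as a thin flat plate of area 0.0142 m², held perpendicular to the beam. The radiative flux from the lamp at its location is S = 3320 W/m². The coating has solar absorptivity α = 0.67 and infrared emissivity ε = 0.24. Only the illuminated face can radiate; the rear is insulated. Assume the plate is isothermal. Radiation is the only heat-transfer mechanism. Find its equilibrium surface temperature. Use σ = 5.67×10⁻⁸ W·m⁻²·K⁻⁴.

T ≈ 636 K

At equilibrium, absorbed power = emitted power.
Absorbing cross-section = A = 0.01420 m²; emitting surface = A = 0.01420 m² (ratio 1).
αS·A_cross = εσ·A_surf·T⁴  ⇒  T⁴ = αS/(ε·1σ).
T⁴ = 0.670·3320/(0.24·1·5.67×10⁻⁸) = 1.635×10¹¹ K⁴.
T = (1.635×10¹¹)^(1/4).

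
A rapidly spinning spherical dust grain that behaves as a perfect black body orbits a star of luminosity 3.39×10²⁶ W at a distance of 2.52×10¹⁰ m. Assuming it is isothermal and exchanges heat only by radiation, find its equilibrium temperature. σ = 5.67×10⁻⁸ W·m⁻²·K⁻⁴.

First find the stellar flux at distance d: S = L/(4πd²) = 3.39×10²⁶/(4π·(2.52×10¹⁰)²) = 42480 W/m².
For an isothermal sphere, absorbed (1−a)S·πr² = emitted σ·4πr²·T⁴, so T⁴ = (1−a)S/(4σ).
T⁴ = 1.00·42480/(4·5.67×10⁻⁸) = 1.873×10¹¹ K⁴.

T ≈ 658 K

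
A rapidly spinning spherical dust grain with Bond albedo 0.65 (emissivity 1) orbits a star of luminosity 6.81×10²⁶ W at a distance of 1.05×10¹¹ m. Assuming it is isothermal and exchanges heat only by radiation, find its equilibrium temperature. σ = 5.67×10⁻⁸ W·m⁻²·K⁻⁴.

T ≈ 295 K

First find the stellar flux at distance d: S = L/(4πd²) = 6.81×10²⁶/(4π·(1.05×10¹¹)²) = 4915 W/m².
For an isothermal sphere, absorbed (1−a)S·πr² = emitted σ·4πr²·T⁴, so T⁴ = (1−a)S/(4σ).
T⁴ = 0.350·4915/(4·5.67×10⁻⁸) = 7.585×10⁹ K⁴.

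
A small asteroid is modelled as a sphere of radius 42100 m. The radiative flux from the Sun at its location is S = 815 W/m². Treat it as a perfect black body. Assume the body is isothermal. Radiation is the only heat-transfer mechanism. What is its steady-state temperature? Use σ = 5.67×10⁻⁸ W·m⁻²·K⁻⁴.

T ≈ 245 K

At equilibrium, absorbed power = emitted power.
Absorbing cross-section = πr² = 5.568×10⁹ m²; emitting surface = 4πr² = 2.227×10¹⁰ m² (ratio 4).
S·A_cross = εσ·A_surf·T⁴  ⇒  T⁴ = S/(4σ).
T⁴ = 1.00·815/(4·5.67×10⁻⁸) = 3.593×10⁹ K⁴.
T = (3.593×10⁹)^(1/4).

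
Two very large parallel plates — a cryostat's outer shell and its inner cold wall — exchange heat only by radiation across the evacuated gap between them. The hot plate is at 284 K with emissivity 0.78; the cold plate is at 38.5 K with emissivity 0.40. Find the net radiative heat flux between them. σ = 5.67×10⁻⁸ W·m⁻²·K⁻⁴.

For two infinite grey parallel plates, q = σ(T₁⁴ − T₂⁴)/(1/ε₁ + 1/ε₂ − 1).
T₁⁴ − T₂⁴ = 6.505×10⁹ − 2.197×10⁶ = 6.503×10⁹ K⁴.
1/ε₁ + 1/ε₂ − 1 = 1.282 + 2.500 − 1 = 2.782.
q = 5.67×10⁻⁸ × 6.503×10⁹ / 2.782.

q ≈ 133 W/m²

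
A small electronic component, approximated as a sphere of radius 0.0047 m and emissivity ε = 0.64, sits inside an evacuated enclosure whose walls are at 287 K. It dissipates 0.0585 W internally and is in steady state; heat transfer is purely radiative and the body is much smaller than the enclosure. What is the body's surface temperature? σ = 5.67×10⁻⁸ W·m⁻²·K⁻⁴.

For a small grey body in a large enclosure, net radiated power = εσA(T⁴ − T_w⁴).
Steady state: P = εσA(T⁴ − T_w⁴) with A = 4πr² = 2.776×10⁻⁴ m².
T⁴ = P/(εσA) + T_w⁴ = 0.0585/(0.64·5.67×10⁻⁸·2.776×10⁻⁴) + (287)⁴
    = 5.807×10⁹ + 6.785×10⁹ = 1.259×10¹⁰ K⁴.

T ≈ 335 K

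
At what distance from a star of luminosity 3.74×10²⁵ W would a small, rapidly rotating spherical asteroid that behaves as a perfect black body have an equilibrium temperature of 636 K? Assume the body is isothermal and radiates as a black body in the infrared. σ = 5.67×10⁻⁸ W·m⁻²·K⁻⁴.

For an isothermal black-emitting sphere, (1−a)S·πr² = σ·4πr²·T⁴ ⇒ S = 4σT⁴/(1−a).
S = 4·5.67×10⁻⁸·(636)⁴/1.00 = 37110 W/m².
Flux falls as S = L/(4πd²), so d = √(L/(4πS)) = √(3.74×10²⁵/(4π·37110)).

d ≈ 8.96×10⁹ m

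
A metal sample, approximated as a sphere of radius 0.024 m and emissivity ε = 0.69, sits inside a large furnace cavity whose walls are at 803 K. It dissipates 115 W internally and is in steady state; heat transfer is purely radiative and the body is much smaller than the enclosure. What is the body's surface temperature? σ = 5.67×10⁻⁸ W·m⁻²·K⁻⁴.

For a small grey body in a large enclosure, net radiated power = εσA(T⁴ − T_w⁴).
Steady state: P = εσA(T⁴ − T_w⁴) with A = 4πr² = 0.007238 m².
T⁴ = P/(εσA) + T_w⁴ = 115/(0.69·5.67×10⁻⁸·0.007238) + (803)⁴
    = 4.061×10¹¹ + 4.158×10¹¹ = 8.219×10¹¹ K⁴.

T ≈ 952 K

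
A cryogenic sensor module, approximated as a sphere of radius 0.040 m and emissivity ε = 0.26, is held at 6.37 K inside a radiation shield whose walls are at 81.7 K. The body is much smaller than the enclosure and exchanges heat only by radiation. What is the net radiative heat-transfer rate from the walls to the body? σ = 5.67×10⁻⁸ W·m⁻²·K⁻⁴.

For a small grey body in a large enclosure: P_net = εσA(T_body⁴ − T_wall⁴).
A = 4πr² = 0.02011 m²; T_body⁴ − T_wall⁴ = 1646 − 4.455×10⁷ = -4.455×10⁷ K⁴.
|P_net| = 0.26·5.67×10⁻⁸·0.02011·4.455×10⁷.

P_net ≈ 0.0132 W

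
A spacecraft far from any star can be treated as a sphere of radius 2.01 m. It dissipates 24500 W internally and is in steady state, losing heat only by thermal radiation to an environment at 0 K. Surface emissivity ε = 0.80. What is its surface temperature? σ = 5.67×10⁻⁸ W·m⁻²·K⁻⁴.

T ≈ 321 K

Steady state: internal power = radiated power, P = εσA T⁴.
Radiating area A = 4πr² = 50.77 m².
T⁴ = P/(εσA) = 24500/(0.80·5.67×10⁻⁸·50.77) = 1.064×10¹⁰ K⁴.
T = (1.064×10¹⁰)^(1/4).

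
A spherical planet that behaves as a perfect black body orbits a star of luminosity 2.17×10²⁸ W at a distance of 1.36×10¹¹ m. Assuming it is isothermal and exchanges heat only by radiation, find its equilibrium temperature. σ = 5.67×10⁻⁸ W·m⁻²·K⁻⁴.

T ≈ 801 K

First find the stellar flux at distance d: S = L/(4πd²) = 2.17×10²⁸/(4π·(1.36×10¹¹)²) = 93360 W/m².
For an isothermal sphere, absorbed (1−a)S·πr² = emitted σ·4πr²·T⁴, so T⁴ = (1−a)S/(4σ).
T⁴ = 1.00·93360/(4·5.67×10⁻⁸) = 4.117×10¹¹ K⁴.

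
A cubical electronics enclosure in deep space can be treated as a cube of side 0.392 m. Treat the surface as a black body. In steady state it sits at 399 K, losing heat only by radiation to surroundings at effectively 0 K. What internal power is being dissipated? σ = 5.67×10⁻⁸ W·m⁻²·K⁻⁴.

Steady state: P = εσA T⁴.
A = 6L² = 0.9220 m²; T⁴ = (399)⁴ = 2.534×10¹⁰ K⁴.
P = 1.0 × 5.67×10⁻⁸ × 0.9220 × 2.534×10¹⁰.

P ≈ 1320 W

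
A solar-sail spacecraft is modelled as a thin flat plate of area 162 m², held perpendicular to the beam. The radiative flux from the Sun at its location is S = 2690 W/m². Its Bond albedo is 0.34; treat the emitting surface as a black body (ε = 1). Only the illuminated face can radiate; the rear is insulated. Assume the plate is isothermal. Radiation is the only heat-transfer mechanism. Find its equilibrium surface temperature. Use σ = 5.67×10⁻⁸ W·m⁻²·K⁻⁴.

T ≈ 421 K

At equilibrium, absorbed power = emitted power.
Absorbing cross-section = A = 162.0 m²; emitting surface = A = 162.0 m² (ratio 1).
(1−a)S·A_cross = εσ·A_surf·T⁴  ⇒  T⁴ = (1−a)S/(1σ).
T⁴ = 0.660·2690/(1·5.67×10⁻⁸) = 3.131×10¹⁰ K⁴.
T = (3.131×10¹⁰)^(1/4).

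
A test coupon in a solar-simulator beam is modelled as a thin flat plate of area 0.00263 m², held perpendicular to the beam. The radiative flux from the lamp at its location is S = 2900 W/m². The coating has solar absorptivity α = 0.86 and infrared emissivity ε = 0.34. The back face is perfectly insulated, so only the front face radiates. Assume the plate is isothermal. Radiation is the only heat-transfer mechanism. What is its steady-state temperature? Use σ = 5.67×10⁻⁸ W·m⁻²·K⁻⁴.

T ≈ 600 K

At equilibrium, absorbed power = emitted power.
Absorbing cross-section = A = 0.002630 m²; emitting surface = A = 0.002630 m² (ratio 1).
αS·A_cross = εσ·A_surf·T⁴  ⇒  T⁴ = αS/(ε·1σ).
T⁴ = 0.860·2900/(0.34·1·5.67×10⁻⁸) = 1.294×10¹¹ K⁴.
T = (1.294×10¹¹)^(1/4).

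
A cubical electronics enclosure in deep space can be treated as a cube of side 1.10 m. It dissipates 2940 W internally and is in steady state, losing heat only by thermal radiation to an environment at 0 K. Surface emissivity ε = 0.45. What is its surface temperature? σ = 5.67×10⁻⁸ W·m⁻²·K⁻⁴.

T ≈ 355 K

Steady state: internal power = radiated power, P = εσA T⁴.
Radiating area A = 6L² = 7.260 m².
T⁴ = P/(εσA) = 2940/(0.45·5.67×10⁻⁸·7.260) = 1.587×10¹⁰ K⁴.
T = (1.587×10¹⁰)^(1/4).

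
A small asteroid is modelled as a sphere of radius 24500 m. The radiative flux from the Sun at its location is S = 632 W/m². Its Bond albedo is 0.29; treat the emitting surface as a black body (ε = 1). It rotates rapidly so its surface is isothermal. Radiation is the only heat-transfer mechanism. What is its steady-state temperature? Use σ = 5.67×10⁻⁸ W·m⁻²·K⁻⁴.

T ≈ 211 K

At equilibrium, absorbed power = emitted power.
Absorbing cross-section = πr² = 1.886×10⁹ m²; emitting surface = 4πr² = 7.543×10⁹ m² (ratio 4).
(1−a)S·A_cross = εσ·A_surf·T⁴  ⇒  T⁴ = (1−a)S/(4σ).
T⁴ = 0.710·632/(4·5.67×10⁻⁸) = 1.978×10⁹ K⁴.
T = (1.978×10⁹)^(1/4).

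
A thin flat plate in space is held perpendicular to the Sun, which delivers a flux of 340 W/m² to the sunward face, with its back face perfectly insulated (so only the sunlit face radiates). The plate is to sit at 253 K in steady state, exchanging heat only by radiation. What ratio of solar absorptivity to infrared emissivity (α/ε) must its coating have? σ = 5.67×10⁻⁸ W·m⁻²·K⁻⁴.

α/ε ≈ 0.683

Balance: αS·A = εσ·1A·T⁴ ⇒ α/ε = σT⁴/S.
α/ε = 5.67×10⁻⁸·(253)⁴/340 = 5.67×10⁻⁸·4.097×10⁹/340.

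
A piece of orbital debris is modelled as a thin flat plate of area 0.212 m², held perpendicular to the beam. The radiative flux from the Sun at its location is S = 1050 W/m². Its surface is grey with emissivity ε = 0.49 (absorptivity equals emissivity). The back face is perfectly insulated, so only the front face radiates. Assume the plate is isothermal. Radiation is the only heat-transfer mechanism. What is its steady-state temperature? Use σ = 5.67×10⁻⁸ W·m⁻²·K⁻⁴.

At equilibrium, absorbed power = emitted power.
Absorbing cross-section = A = 0.2120 m²; emitting surface = A = 0.2120 m² (ratio 1).
εS·A_cross = εσ·A_surf·T⁴  ⇒  T⁴ = S/(1σ)   (ε cancels).
T⁴ = 1050/(1·5.67×10⁻⁸) = 1.852×10¹⁰ K⁴.
T = (1.852×10¹⁰)^(1/4).

T ≈ 369 K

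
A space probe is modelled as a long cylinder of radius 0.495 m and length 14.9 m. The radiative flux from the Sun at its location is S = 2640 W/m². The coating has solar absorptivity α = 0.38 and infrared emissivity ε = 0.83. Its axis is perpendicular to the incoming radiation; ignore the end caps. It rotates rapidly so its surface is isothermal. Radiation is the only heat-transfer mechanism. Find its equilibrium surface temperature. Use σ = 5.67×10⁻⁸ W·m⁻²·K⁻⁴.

T ≈ 287 K

At equilibrium, absorbed power = emitted power.
Absorbing cross-section = 2rL = 14.75 m²; emitting surface = 2πrL = 46.34 m² (ratio π).
αS·A_cross = εσ·A_surf·T⁴  ⇒  T⁴ = αS/(ε·πσ).
T⁴ = 0.380·2640/(0.83·π·5.67×10⁻⁸) = 6.785×10⁹ K⁴.
T = (6.785×10⁹)^(1/4).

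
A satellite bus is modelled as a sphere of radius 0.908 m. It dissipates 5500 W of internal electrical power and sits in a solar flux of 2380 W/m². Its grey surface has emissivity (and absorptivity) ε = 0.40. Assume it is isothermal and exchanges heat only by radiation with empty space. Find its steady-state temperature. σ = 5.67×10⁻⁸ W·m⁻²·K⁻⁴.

T ≈ 429 K

At steady state, absorbed solar power + internal power = radiated power.
Absorbed: α·S·A_cross = 0.40·2380·2.590 = 2466 W (cross-section πr²).
Total input = 2466 + 5500 = 7966 W.
Radiated: εσ·A_surf·T⁴ with A_surf = 4πr² = 10.36 m².
T⁴ = 7966/(0.40·5.67×10⁻⁸·10.36) = 3.390×10¹⁰ K⁴.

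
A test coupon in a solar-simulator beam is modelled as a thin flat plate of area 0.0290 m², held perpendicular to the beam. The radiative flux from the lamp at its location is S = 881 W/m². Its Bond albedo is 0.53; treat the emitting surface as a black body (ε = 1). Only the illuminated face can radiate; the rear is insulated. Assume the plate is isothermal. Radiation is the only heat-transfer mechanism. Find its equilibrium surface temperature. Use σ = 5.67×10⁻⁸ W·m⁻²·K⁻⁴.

T ≈ 292 K

At equilibrium, absorbed power = emitted power.
Absorbing cross-section = A = 0.02900 m²; emitting surface = A = 0.02900 m² (ratio 1).
(1−a)S·A_cross = εσ·A_surf·T⁴  ⇒  T⁴ = (1−a)S/(1σ).
T⁴ = 0.470·881/(1·5.67×10⁻⁸) = 7.303×10⁹ K⁴.
T = (7.303×10⁹)^(1/4).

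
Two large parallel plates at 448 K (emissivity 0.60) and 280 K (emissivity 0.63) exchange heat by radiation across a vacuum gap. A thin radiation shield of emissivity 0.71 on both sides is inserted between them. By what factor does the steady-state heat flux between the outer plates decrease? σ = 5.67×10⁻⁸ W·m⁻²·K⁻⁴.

factor ≈ 1.81

Without shield: q₀ = σΔ(T⁴)/(1/ε₁+1/ε₂−1) with denominator 2.254.
With shield the two gaps are in series; the resistances add: (1/ε₁+1/ε_s−1)+(1/ε_s+1/ε₂−1) = 2.075+1.996 = 4.071.
Heat-flux ratio q₀/q = 4.071/2.254.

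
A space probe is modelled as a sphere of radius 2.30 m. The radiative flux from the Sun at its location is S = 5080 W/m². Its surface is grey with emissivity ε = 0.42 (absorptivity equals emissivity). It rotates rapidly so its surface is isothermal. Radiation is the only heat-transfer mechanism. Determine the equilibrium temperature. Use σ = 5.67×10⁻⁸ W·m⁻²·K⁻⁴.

At equilibrium, absorbed power = emitted power.
Absorbing cross-section = πr² = 16.62 m²; emitting surface = 4πr² = 66.48 m² (ratio 4).
εS·A_cross = εσ·A_surf·T⁴  ⇒  T⁴ = S/(4σ)   (ε cancels).
T⁴ = 5080/(4·5.67×10⁻⁸) = 2.240×10¹⁰ K⁴.
T = (2.240×10¹⁰)^(1/4).

T ≈ 387 K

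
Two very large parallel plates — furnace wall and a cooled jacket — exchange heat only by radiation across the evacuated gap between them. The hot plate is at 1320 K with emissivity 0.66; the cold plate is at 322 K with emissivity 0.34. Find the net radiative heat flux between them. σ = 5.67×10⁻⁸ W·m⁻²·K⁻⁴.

q ≈ 49600 W/m²

For two infinite grey parallel plates, q = σ(T₁⁴ − T₂⁴)/(1/ε₁ + 1/ε₂ − 1).
T₁⁴ − T₂⁴ = 3.036×10¹² − 1.075×10¹⁰ = 3.025×10¹² K⁴.
1/ε₁ + 1/ε₂ − 1 = 1.515 + 2.941 − 1 = 3.456.
q = 5.67×10⁻⁸ × 3.025×10¹² / 3.456.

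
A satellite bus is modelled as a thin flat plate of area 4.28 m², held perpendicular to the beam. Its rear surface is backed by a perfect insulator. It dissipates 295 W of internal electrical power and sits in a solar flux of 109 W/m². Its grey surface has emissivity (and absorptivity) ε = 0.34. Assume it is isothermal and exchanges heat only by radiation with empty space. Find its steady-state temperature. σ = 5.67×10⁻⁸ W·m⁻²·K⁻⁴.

At steady state, absorbed solar power + internal power = radiated power.
Absorbed: α·S·A_cross = 0.34·109·4.280 = 158.6 W (cross-section A).
Total input = 158.6 + 295 = 453.6 W.
Radiated: εσ·A_surf·T⁴ with A_surf = A = 4.280 m².
T⁴ = 453.6/(0.34·5.67×10⁻⁸·4.280) = 5.498×10⁹ K⁴.

T ≈ 272 K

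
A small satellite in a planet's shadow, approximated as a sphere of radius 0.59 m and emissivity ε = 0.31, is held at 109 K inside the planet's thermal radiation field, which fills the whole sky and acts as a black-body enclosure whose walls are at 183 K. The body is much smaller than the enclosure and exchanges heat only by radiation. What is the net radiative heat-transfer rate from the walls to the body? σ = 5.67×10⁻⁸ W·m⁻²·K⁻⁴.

P_net ≈ 75.4 W

For a small grey body in a large enclosure: P_net = εσA(T_body⁴ − T_wall⁴).
A = 4πr² = 4.374 m²; T_body⁴ − T_wall⁴ = 1.412×10⁸ − 1.122×10⁹ = -9.804×10⁸ K⁴.
|P_net| = 0.31·5.67×10⁻⁸·4.374·9.804×10⁸.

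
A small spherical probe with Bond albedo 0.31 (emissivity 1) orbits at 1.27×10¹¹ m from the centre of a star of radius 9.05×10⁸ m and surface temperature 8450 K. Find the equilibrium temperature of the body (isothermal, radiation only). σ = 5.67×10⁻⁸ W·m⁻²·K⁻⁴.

T ≈ 460 K

The star's surface emits σT_*⁴; at distance d the flux is S = σT_*⁴(R_*/d)².
S = 5.67×10⁻⁸·(8450)⁴·(9.05×10⁸/1.27×10¹¹)² = 14680 W/m².
For an isothermal sphere T⁴ = (1−a)S/(4σ) = 4.466×10¹⁰ K⁴.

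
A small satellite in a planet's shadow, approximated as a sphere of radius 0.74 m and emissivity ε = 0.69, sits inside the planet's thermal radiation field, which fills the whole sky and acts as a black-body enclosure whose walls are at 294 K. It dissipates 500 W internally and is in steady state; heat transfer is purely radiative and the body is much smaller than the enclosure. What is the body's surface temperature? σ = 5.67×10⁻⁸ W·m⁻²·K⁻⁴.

For a small grey body in a large enclosure, net radiated power = εσA(T⁴ − T_w⁴).
Steady state: P = εσA(T⁴ − T_w⁴) with A = 4πr² = 6.881 m².
T⁴ = P/(εσA) + T_w⁴ = 500/(0.69·5.67×10⁻⁸·6.881) + (294)⁴
    = 1.857×10⁹ + 7.471×10⁹ = 9.328×10⁹ K⁴.

T ≈ 311 K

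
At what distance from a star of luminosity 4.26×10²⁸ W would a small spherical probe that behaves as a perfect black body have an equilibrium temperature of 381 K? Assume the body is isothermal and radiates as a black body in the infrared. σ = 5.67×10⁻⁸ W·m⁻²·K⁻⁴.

For an isothermal black-emitting sphere, (1−a)S·πr² = σ·4πr²·T⁴ ⇒ S = 4σT⁴/(1−a).
S = 4·5.67×10⁻⁸·(381)⁴/1.00 = 4779 W/m².
Flux falls as S = L/(4πd²), so d = √(L/(4πS)) = √(4.26×10²⁸/(4π·4779)).

d ≈ 8.42×10¹¹ m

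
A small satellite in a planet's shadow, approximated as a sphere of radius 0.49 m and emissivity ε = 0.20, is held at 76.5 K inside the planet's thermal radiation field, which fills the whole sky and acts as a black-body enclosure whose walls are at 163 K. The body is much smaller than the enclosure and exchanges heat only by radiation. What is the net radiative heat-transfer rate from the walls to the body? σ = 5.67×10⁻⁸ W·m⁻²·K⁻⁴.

For a small grey body in a large enclosure: P_net = εσA(T_body⁴ − T_wall⁴).
A = 4πr² = 3.017 m²; T_body⁴ − T_wall⁴ = 3.425×10⁷ − 7.059×10⁸ = -6.717×10⁸ K⁴.
|P_net| = 0.20·5.67×10⁻⁸·3.017·6.717×10⁸.

P_net ≈ 23.0 W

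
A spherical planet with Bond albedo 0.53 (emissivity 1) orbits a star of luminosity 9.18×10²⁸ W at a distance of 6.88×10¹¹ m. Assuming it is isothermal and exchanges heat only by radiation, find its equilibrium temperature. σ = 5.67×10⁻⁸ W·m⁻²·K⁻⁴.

First find the stellar flux at distance d: S = L/(4πd²) = 9.18×10²⁸/(4π·(6.88×10¹¹)²) = 15430 W/m².
For an isothermal sphere, absorbed (1−a)S·πr² = emitted σ·4πr²·T⁴, so T⁴ = (1−a)S/(4σ).
T⁴ = 0.470·15430/(4·5.67×10⁻⁸) = 3.198×10¹⁰ K⁴.

T ≈ 423 K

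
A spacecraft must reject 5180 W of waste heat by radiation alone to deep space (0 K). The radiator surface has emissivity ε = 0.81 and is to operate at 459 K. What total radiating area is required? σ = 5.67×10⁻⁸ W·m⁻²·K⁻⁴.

A ≈ 2.54 m²

P = εσA T⁴ ⇒ A = P/(εσT⁴).
T⁴ = 4.439×10¹⁰ K⁴.
A = 5180/(0.81 × 5.67×10⁻⁸ × 4.439×10¹⁰).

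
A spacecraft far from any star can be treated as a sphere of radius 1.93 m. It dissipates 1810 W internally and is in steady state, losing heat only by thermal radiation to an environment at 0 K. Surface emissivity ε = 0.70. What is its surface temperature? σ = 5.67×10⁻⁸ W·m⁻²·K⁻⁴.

Steady state: internal power = radiated power, P = εσA T⁴.
Radiating area A = 4πr² = 46.81 m².
T⁴ = P/(εσA) = 1810/(0.70·5.67×10⁻⁸·46.81) = 9.743×10⁸ K⁴.
T = (9.743×10⁸)^(1/4).

T ≈ 177 K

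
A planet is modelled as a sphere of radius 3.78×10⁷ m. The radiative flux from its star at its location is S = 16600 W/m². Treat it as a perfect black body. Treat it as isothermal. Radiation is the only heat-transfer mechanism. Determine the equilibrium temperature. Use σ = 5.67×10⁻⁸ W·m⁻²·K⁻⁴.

At equilibrium, absorbed power = emitted power.
Absorbing cross-section = πr² = 4.489×10¹⁵ m²; emitting surface = 4πr² = 1.796×10¹⁶ m² (ratio 4).
S·A_cross = εσ·A_surf·T⁴  ⇒  T⁴ = S/(4σ).
T⁴ = 1.00·16600/(4·5.67×10⁻⁸) = 7.319×10¹⁰ K⁴.
T = (7.319×10¹⁰)^(1/4).

T ≈ 520 K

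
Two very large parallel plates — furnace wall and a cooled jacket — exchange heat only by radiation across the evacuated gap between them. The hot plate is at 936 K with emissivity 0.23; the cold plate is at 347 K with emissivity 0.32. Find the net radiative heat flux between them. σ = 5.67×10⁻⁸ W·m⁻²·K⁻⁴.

For two infinite grey parallel plates, q = σ(T₁⁴ − T₂⁴)/(1/ε₁ + 1/ε₂ − 1).
T₁⁴ − T₂⁴ = 7.675×10¹¹ − 1.450×10¹⁰ = 7.530×10¹¹ K⁴.
1/ε₁ + 1/ε₂ − 1 = 4.348 + 3.125 − 1 = 6.473.
q = 5.67×10⁻⁸ × 7.530×10¹¹ / 6.473.

q ≈ 6600 W/m²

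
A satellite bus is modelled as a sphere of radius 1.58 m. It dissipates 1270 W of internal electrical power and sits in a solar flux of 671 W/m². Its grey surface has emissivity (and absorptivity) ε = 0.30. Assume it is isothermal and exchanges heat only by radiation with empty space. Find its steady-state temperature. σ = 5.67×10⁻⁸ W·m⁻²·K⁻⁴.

T ≈ 270 K

At steady state, absorbed solar power + internal power = radiated power.
Absorbed: α·S·A_cross = 0.30·671·7.843 = 1579 W (cross-section πr²).
Total input = 1579 + 1270 = 2849 W.
Radiated: εσ·A_surf·T⁴ with A_surf = 4πr² = 31.37 m².
T⁴ = 2849/(0.30·5.67×10⁻⁸·31.37) = 5.339×10⁹ K⁴.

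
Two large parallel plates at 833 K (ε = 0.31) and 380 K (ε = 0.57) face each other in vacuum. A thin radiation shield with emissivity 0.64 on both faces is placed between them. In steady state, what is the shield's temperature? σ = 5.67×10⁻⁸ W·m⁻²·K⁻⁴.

T_s ≈ 665 K

In steady state the net flux on the hot side equals that on the cold side.
σ(T₁⁴−T_s⁴)/D₁ = σ(T_s⁴−T₂⁴)/D₂, with D₁ = 1/ε₁+1/ε_s−1 = 3.788, D₂ = 1/ε_s+1/ε₂−1 = 2.317.
Solve for T_s⁴: T_s⁴ = (D₂·T₁⁴ + D₁·T₂⁴)/(D₁+D₂) = 1.957×10¹¹ K⁴.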